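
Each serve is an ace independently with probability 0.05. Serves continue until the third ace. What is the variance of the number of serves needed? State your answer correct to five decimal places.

Y = total serves until the third success; negative binomial with r=3, p=0.05.
Var(Y) = r(1−p)/p² = 3·0.95 / 0.05² = 1140.0000000

1140.00000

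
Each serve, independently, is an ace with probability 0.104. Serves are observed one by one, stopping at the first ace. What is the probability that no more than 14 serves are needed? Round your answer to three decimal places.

0.785

Y = number of serves to the first success; geometric, p = 0.104.
P(Y ≤ 14) = 1 − (1−p)^14 = 1 − 0.21494 = 0.78506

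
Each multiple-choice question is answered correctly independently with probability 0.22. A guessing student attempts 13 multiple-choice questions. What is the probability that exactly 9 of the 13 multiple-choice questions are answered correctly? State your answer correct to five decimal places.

0.00032

X ~ Binomial(n=13, p=0.22).
P(X=9) = C(13,9) · p^9 · (1−p)^4
= 715 · 1.2073e-06 · 0.37015 = 0.0003195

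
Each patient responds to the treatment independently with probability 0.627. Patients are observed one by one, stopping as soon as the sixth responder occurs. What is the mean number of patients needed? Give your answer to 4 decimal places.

9.5694

Y = total patients until the sixth success; negative binomial with r=6, p=0.627.
E[Y] = r / p = 6 / 0.627 = 9.569378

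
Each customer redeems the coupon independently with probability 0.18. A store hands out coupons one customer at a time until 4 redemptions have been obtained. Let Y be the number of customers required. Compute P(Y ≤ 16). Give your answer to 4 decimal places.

Finishing within 16 customers ⇔ at least 4 successes in the first 16. With X ~ Binomial(16, 0.18), P(Y ≤ 16) = 1 − P(X ≤ 3).
  k=0: C(16,0)·0.18^0·0.82^16 = 0.041785
  k=1: C(16,1)·0.18^1·0.82^15 = 0.146757
  k=2: C(16,2)·0.18^2·0.82^14 = 0.241613
  k=3: C(16,3)·0.18^3·0.82^13 = 0.247506
1 − 0.677661 = 0.322339

0.3223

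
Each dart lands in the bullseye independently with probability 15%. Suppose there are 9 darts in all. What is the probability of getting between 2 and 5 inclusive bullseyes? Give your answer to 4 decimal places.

0.3999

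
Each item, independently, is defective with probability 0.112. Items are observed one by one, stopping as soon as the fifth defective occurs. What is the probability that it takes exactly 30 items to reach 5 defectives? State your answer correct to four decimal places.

Y = trial on which the fifth success occurs; negative binomial, r=5, p=0.112.
P(Y=30) = C(29,4) · p^5 · (1−p)^25
= 23751 · 1.7623e-05 · 0.051324 = 0.021483

0.0215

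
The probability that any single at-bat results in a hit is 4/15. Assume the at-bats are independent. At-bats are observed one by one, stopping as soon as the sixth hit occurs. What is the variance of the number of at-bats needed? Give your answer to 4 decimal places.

61.8750

Y = total at-bats until the sixth success; negative binomial with r=6, p=0.266667.
Var(Y) = r(1−p)/p² = 6·0.733333 / 0.266667² = 61.875000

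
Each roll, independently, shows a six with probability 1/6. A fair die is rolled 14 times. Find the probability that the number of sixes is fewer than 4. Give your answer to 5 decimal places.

0.80628

X ~ Binomial(14, 0.166667); P(X ≤ 3) = Σ C(14,k) p^k (1−p)^(14−k) over k:
  k=0: C(14,0)·0.166667^0·0.833333^14 = 0.0778866
  k=1: C(14,1)·0.166667^1·0.833333^13 = 0.2180824
  k=2: C(14,2)·0.166667^2·0.833333^12 = 0.2835071
  k=3: C(14,3)·0.166667^3·0.833333^11 = 0.2268057
Total = 0.8062817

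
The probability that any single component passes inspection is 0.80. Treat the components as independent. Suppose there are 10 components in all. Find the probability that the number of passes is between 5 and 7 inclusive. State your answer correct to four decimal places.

0.3158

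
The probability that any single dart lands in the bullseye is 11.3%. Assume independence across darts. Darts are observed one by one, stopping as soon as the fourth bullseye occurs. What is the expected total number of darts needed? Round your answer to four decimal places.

35.3982

Y = total darts until the fourth success; negative binomial with r=4, p=0.113.
E[Y] = r / p = 4 / 0.113 = 35.398230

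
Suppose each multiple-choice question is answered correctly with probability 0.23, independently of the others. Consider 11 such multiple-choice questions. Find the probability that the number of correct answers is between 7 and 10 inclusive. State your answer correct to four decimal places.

0.0046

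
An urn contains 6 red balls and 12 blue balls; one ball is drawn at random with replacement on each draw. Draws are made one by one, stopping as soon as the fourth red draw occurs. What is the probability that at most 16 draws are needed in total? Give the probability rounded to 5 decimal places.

0.83405

Finishing within 16 draws ⇔ at least 4 successes in the first 16. With X ~ Binomial(16, 0.333333), P(Y ≤ 16) = 1 − P(X ≤ 3).
  k=0: C(16,0)·0.333333^0·0.666667^16 = 0.0015224
  k=1: C(16,1)·0.333333^1·0.666667^15 = 0.0121795
  k=2: C(16,2)·0.333333^2·0.666667^14 = 0.0456732
  k=3: C(16,3)·0.333333^3·0.666667^13 = 0.1065707
1 − 0.1659458 = 0.8340542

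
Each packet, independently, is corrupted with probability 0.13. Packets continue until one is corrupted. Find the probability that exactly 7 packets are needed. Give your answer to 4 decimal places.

0.0564

Geometric (trials to first success), p = 0.13.
P(Y = 7) = (1−p)^6 · p = 0.43363 · 0.13 = 0.056371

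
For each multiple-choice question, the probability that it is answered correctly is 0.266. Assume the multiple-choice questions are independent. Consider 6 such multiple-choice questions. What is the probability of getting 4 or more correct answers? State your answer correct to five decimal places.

X ~ Binomial(6, 0.266); P(X ≥ 4) = Σ C(6,k) p^k (1−p)^(6−k) over k:
  k=4: C(6,4)·0.266^4·0.734^2 = 0.0404585
  k=5: C(6,5)·0.266^5·0.734^1 = 0.0058648
  k=6: C(6,6)·0.266^6·0.734^0 = 0.0003542
Total = 0.0466776

0.04668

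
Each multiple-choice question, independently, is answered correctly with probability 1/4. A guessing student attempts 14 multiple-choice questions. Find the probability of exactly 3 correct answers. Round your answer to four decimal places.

X ~ Binomial(n=14, p=0.25).
P(X=3) = C(14,3) · p^3 · (1−p)^11
= 364 · 0.015625 · 0.042235 = 0.240212

0.2402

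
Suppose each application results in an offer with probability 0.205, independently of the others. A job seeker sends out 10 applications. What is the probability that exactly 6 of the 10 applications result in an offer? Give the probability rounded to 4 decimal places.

0.0062

X ~ Binomial(n=10, p=0.205).
P(X=6) = C(10,6) · p^6 · (1−p)^4
= 210 · 7.422e-05 · 0.39946 = 0.006226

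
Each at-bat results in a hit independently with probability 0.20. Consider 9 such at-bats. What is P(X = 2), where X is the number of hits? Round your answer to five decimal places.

0.30199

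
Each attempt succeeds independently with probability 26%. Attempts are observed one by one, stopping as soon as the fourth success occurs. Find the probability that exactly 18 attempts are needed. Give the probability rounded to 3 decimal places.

0.046

Y = trial on which the fourth success occurs; negative binomial, r=4, p=0.26.
P(Y=18) = C(17,3) · p^4 · (1−p)^14
= 680 · 0.0045698 · 0.014765 = 0.04588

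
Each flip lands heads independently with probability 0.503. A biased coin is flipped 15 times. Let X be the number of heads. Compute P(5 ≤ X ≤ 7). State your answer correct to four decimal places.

0.4340

X ~ Binomial(15, 0.503); P(5 ≤ X ≤ 7) = Σ C(15,k) p^k (1−p)^(15−k) over k:
  k=5: C(15,5)·0.503^5·0.497^10 = 0.088912
  k=6: C(15,6)·0.503^6·0.497^9 = 0.149975
  k=7: C(15,7)·0.503^7·0.497^8 = 0.195153
Total = 0.434040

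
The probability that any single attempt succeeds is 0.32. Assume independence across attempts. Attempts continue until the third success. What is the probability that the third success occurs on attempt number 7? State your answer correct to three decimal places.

Y = trial on which the third success occurs; negative binomial, r=3, p=0.32.
P(Y=7) = C(6,2) · p^3 · (1−p)^4
= 15 · 0.032768 · 0.21381 = 0.10509

0.105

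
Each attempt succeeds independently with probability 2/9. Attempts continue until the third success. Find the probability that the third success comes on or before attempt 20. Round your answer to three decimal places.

0.854

Finishing within 20 attempts ⇔ at least 3 successes in the first 20. With X ~ Binomial(20, 0.222222), P(Y ≤ 20) = 1 − P(X ≤ 2).
  k=0: C(20,0)·0.222222^0·0.777778^20 = 0.00656
  k=1: C(20,1)·0.222222^1·0.777778^19 = 0.03750
  k=2: C(20,2)·0.222222^2·0.777778^18 = 0.10180
1 − 0.14586 = 0.85414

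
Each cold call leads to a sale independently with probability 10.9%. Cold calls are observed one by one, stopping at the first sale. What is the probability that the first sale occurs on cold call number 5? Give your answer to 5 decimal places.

0.06870

Geometric (trials to first success), p = 0.109.
P(Y = 5) = (1−p)^4 · p = 0.63025 · 0.109 = 0.0686969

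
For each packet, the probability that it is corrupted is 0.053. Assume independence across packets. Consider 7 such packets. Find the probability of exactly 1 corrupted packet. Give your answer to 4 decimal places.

X ~ Binomial(n=7, p=0.053).
P(X=1) = C(7,1) · p^1 · (1−p)^6
= 7 · 0.053 · 0.72127 = 0.267592

0.2676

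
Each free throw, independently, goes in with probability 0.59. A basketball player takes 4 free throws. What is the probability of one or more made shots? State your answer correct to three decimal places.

P(at least one) = 1 − P(none) = 1 − (1 − 0.59)^4
= 1 − 0.02826 = 0.97174

0.972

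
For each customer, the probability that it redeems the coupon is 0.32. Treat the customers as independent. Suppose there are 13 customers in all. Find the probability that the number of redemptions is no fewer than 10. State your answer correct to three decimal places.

0.001

X ~ Binomial(13, 0.32); P(X ≥ 10) = Σ C(13,k) p^k (1−p)^(13−k) over k:
  k=10: C(13,10)·0.32^10·0.68^3 = 0.00101
  k=11: C(13,11)·0.32^11·0.68^2 = 0.00013
  k=12: C(13,12)·0.32^12·0.68^1 = 0.00001
  k=13: C(13,13)·0.32^13·0.68^0 = 0.00000
Total = 0.00115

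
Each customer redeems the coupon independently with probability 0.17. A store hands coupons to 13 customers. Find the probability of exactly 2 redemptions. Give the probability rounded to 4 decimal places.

0.2903

X ~ Binomial(n=13, p=0.17).
P(X=2) = C(13,2) · p^2 · (1−p)^11
= 78 · 0.0289 · 0.12878 = 0.290303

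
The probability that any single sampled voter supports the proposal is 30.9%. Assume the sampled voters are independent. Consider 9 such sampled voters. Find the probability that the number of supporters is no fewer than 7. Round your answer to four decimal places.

0.0052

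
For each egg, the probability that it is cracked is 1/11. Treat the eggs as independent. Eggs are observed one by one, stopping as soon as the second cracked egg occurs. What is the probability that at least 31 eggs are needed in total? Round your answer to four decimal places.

0.2292

Needing more than 30 eggs ⇔ fewer than 2 successes in the first 30. With X ~ Binomial(30, 0.090909), P(Y > 30) = P(X ≤ 1).
  k=0: C(30,0)·0.090909^0·0.909091^30 = 0.057309
  k=1: C(30,1)·0.090909^1·0.909091^29 = 0.171926
P(X ≤ 1) = 0.229234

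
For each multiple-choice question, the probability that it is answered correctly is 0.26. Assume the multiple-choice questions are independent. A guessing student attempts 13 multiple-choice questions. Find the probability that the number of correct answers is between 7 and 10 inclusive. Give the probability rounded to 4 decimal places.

0.0299

X ~ Binomial(13, 0.26); P(7 ≤ X ≤ 10) = Σ C(13,k) p^k (1−p)^(13−k) over k:
  k=7: C(13,7)·0.26^7·0.74^6 = 0.022632
  k=8: C(13,8)·0.26^8·0.74^5 = 0.005964
  k=9: C(13,9)·0.26^9·0.74^4 = 0.001164
  k=10: C(13,10)·0.26^10·0.74^3 = 0.000164
Total = 0.029923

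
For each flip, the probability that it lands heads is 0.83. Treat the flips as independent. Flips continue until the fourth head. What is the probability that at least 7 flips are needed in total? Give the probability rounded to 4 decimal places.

0.0655

Needing more than 6 flips ⇔ fewer than 4 successes in the first 6. With X ~ Binomial(6, 0.83), P(Y > 6) = P(X ≤ 3).
  k=0: C(6,0)·0.83^0·0.17^6 = 0.000024
  k=1: C(6,1)·0.83^1·0.17^5 = 0.000707
  k=2: C(6,2)·0.83^2·0.17^4 = 0.008631
  k=3: C(6,3)·0.83^3·0.17^3 = 0.056184
P(X ≤ 3) = 0.065546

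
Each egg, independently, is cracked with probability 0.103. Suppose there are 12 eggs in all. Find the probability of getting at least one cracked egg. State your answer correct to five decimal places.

P(at least one) = 1 − P(none) = 1 − (1 − 0.103)^12
= 1 − 0.2713372 = 0.7286628

0.72866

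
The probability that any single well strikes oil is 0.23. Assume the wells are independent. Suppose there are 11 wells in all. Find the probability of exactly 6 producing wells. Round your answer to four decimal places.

X ~ Binomial(n=11, p=0.23).
P(X=6) = C(11,6) · p^6 · (1−p)^5
= 462 · 0.00014804 · 0.27068 = 0.018512

0.0185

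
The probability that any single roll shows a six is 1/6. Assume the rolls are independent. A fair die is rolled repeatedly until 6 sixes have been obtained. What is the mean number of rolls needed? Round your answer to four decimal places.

Y = total rolls until the sixth success; negative binomial with r=6, p=0.166667.
E[Y] = r / p = 6 / 0.166667 = 36.000000

36.0000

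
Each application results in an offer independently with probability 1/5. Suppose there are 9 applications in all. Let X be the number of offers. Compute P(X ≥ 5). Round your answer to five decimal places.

0.01958

X ~ Binomial(9, 0.20); P(X ≥ 5) = Σ C(9,k) p^k (1−p)^(9−k) over k:
  k=5: C(9,5)·0.20^5·0.80^4 = 0.0165151
  k=6: C(9,6)·0.20^6·0.80^3 = 0.0027525
  k=7: C(9,7)·0.20^7·0.80^2 = 0.0002949
  k=8: C(9,8)·0.20^8·0.80^1 = 0.0000184
  k=9: C(9,9)·0.20^9·0.80^0 = 0.0000005
Total = 0.0195814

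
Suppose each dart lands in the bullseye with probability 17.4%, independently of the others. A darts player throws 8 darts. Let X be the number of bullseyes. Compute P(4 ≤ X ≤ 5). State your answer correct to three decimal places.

0.035

X ~ Binomial(8, 0.174); P(4 ≤ X ≤ 5) = Σ C(8,k) p^k (1−p)^(8−k) over k:
  k=4: C(8,4)·0.174^4·0.826^4 = 0.02987
  k=5: C(8,5)·0.174^5·0.826^3 = 0.00503
Total = 0.03490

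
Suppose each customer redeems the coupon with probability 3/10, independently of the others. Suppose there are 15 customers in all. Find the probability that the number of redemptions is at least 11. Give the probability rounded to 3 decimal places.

X ~ Binomial(15, 0.30); P(X ≥ 11) = Σ C(15,k) p^k (1−p)^(15−k) over k:
  k=11: C(15,11)·0.30^11·0.70^4 = 0.00058
  k=12: C(15,12)·0.30^12·0.70^3 = 0.00008
  k=13: C(15,13)·0.30^13·0.70^2 = 0.00001
  k=14: C(15,14)·0.30^14·0.70^1 = 0.00000
  k=15: C(15,15)·0.30^15·0.70^0 = 0.00000
Total = 0.00067

0.001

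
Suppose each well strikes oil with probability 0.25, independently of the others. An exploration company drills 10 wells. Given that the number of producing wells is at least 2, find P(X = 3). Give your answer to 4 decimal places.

0.3311

X ~ Binomial(10, 0.25). Want P(X=3 | X≥2) = P(X=3) / P(X≥2).
P(X=3) = C(10,3)·0.25^3·0.75^7 = 0.250282
P(X≥2) = 1 − 0.056314 − 0.187712 = 0.755975
Ratio = 0.250282 / 0.755975 = 0.331072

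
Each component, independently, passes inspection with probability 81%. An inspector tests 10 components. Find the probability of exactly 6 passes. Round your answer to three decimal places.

X ~ Binomial(n=10, p=0.81).
P(X=6) = C(10,6) · p^6 · (1−p)^4
= 210 · 0.28243 · 0.0013032 = 0.07729

0.077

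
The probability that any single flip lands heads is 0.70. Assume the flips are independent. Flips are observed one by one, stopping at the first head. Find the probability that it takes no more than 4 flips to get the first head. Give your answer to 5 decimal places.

Y = number of flips to the first success; geometric, p = 0.70.
P(Y ≤ 4) = 1 − (1−p)^4 = 1 − 0.0081000 = 0.9919000

0.99190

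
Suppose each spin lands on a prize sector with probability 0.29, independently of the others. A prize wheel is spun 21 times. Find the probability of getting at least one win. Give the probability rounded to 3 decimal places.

0.999

P(at least one) = 1 − P(none) = 1 − (1 − 0.29)^21
= 1 − 0.00075 = 0.99925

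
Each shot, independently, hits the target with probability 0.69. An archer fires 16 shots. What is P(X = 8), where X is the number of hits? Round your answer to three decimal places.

0.056

X ~ Binomial(n=16, p=0.69).
P(X=8) = C(16,8) · p^8 · (1−p)^8
= 12870 · 0.05138 · 8.5289e-05 = 0.05640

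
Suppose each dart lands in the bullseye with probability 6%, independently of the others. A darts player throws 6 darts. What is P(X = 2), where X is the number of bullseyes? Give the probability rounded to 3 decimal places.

0.042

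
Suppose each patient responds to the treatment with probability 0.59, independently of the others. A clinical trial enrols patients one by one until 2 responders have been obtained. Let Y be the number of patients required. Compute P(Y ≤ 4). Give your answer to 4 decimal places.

Finishing within 4 patients ⇔ at least 2 successes in the first 4. With X ~ Binomial(4, 0.59), P(Y ≤ 4) = 1 − P(X ≤ 1).
  k=0: C(4,0)·0.59^0·0.41^4 = 0.028258
  k=1: C(4,1)·0.59^1·0.41^3 = 0.162654
1 − 0.190911 = 0.809089

0.8091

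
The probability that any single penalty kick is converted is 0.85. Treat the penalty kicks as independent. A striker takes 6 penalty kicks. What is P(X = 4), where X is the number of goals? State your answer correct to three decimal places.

X ~ Binomial(n=6, p=0.85).
P(X=4) = C(6,4) · p^4 · (1−p)^2
= 15 · 0.52201 · 0.0225 = 0.17618

0.176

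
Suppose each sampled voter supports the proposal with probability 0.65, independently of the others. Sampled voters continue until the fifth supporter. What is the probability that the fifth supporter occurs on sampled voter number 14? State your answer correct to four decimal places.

Y = trial on which the fifth success occurs; negative binomial, r=5, p=0.65.
P(Y=14) = C(13,4) · p^5 · (1−p)^9
= 715 · 0.11603 · 7.8816e-05 = 0.006539

0.0065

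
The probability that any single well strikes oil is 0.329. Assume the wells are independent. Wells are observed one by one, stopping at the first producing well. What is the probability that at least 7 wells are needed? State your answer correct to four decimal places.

0.0913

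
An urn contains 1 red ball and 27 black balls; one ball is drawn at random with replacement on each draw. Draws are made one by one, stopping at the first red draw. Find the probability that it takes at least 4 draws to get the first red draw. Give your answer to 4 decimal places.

Y = number of draws to the first success; geometric, p = 0.035714.
P(Y > 3) = P(first 3 all fail) = (1−p)^3 = 0.896638

0.8966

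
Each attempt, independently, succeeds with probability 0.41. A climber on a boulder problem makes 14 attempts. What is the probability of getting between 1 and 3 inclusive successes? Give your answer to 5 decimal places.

0.10889

X ~ Binomial(14, 0.41); P(1 ≤ X ≤ 3) = Σ C(14,k) p^k (1−p)^(14−k) over k:
  k=1: C(14,1)·0.41^1·0.59^13 = 0.0060254
  k=2: C(14,2)·0.41^2·0.59^12 = 0.0272166
  k=3: C(14,3)·0.41^3·0.59^11 = 0.0756528
Total = 0.1088948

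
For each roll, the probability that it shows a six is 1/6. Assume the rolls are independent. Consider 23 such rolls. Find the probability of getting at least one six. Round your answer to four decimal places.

0.9849

P(at least one) = 1 − P(none) = 1 − (1 − 0.166667)^23
= 1 − 0.015095 = 0.984905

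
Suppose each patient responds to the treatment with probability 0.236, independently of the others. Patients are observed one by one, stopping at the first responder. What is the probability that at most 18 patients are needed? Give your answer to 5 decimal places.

0.99214

Y = number of patients to the first success; geometric, p = 0.236.
P(Y ≤ 18) = 1 − (1−p)^18 = 1 − 0.0078647 = 0.9921353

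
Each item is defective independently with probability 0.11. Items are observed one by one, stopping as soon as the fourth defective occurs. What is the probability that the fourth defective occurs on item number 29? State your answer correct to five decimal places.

Y = trial on which the fourth success occurs; negative binomial, r=4, p=0.11.
P(Y=29) = C(28,3) · p^4 · (1−p)^25
= 3276 · 0.00014641 · 0.054294 = 0.0260414

0.02604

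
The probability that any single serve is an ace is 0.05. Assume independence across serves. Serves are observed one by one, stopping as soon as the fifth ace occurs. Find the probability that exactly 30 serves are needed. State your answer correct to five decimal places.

0.00206

Y = trial on which the fifth success occurs; negative binomial, r=5, p=0.05.
P(Y=30) = C(29,4) · p^5 · (1−p)^25
= 23751 · 3.125e-07 · 0.27739 = 0.0020588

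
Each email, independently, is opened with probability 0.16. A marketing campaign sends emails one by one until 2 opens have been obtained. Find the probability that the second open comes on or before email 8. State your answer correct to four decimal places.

Finishing within 8 emails ⇔ at least 2 successes in the first 8. With X ~ Binomial(8, 0.16), P(Y ≤ 8) = 1 − P(X ≤ 1).
  k=0: C(8,0)·0.16^0·0.84^8 = 0.247876
  k=1: C(8,1)·0.16^1·0.84^7 = 0.377716
1 − 0.625592 = 0.374408

0.3744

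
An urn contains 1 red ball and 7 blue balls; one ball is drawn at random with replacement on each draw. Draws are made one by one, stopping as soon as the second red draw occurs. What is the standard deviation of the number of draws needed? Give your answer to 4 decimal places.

10.5830

Y = total draws until the second success; negative binomial with r=2, p=0.125.
SD(Y) = √[r(1−p)/p²] = √(112.000000) = 10.583005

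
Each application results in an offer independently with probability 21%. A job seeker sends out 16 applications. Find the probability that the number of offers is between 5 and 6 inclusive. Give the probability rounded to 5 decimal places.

0.19847

X ~ Binomial(16, 0.21); P(5 ≤ X ≤ 6) = Σ C(16,k) p^k (1−p)^(16−k) over k:
  k=5: C(16,5)·0.21^5·0.79^11 = 0.1334373
  k=6: C(16,6)·0.21^6·0.79^10 = 0.0650295
Total = 0.1984668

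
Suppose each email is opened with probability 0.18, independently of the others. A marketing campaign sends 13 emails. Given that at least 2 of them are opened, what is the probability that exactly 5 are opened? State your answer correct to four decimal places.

X ~ Binomial(13, 0.18). Want P(X=5 | X≥2) = P(X=5) / P(X≥2).
P(X=5) = C(13,5)·0.18^5·0.82^8 = 0.049711
P(X≥2) = 1 − 0.075784 − 0.216263 = 0.707953
Ratio = 0.049711 / 0.707953 = 0.070218

0.0702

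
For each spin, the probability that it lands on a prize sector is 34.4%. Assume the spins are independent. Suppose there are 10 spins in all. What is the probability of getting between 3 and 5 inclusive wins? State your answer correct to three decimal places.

X ~ Binomial(10, 0.344); P(3 ≤ X ≤ 5) = Σ C(10,k) p^k (1−p)^(10−k) over k:
  k=3: C(10,3)·0.344^3·0.656^7 = 0.25538
  k=4: C(10,4)·0.344^4·0.656^6 = 0.23436
  k=5: C(10,5)·0.344^5·0.656^5 = 0.14747
Total = 0.63721

0.637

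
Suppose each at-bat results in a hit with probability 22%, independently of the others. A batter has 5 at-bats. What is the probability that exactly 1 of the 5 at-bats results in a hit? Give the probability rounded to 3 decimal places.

0.407

X ~ Binomial(n=5, p=0.22).
P(X=1) = C(5,1) · p^1 · (1−p)^4
= 5 · 0.22 · 0.37015 = 0.40717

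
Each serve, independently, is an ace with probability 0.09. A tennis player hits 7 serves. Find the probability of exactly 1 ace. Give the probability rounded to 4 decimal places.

0.3578

X ~ Binomial(n=7, p=0.09).
P(X=1) = C(7,1) · p^1 · (1−p)^6
= 7 · 0.09 · 0.56787 = 0.357758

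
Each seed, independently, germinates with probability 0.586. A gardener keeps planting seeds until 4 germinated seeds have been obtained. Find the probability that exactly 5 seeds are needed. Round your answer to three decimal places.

Y = trial on which the fourth success occurs; negative binomial, r=4, p=0.586.
P(Y=5) = C(4,3) · p^4 · (1−p)^1
= 4 · 0.11792 · 0.414 = 0.19528

0.195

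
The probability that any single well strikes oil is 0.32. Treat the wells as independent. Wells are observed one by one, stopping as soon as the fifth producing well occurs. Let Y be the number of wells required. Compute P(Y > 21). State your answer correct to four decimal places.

0.1487

Needing more than 21 wells ⇔ fewer than 5 successes in the first 21. With X ~ Binomial(21, 0.32), P(Y > 21) = P(X ≤ 4).
  k=0: C(21,0)·0.32^0·0.68^21 = 0.000304
  k=1: C(21,1)·0.32^1·0.68^20 = 0.003003
  k=2: C(21,2)·0.32^2·0.68^19 = 0.014132
  k=3: C(21,3)·0.32^3·0.68^18 = 0.042117
  k=4: C(21,4)·0.32^4·0.68^17 = 0.089190
P(X ≤ 4) = 0.148746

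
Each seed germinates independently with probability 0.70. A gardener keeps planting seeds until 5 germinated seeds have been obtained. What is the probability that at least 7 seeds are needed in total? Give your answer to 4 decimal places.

0.5798

Needing more than 6 seeds ⇔ fewer than 5 successes in the first 6. With X ~ Binomial(6, 0.70), P(Y > 6) = P(X ≤ 4).
  k=0: C(6,0)·0.70^0·0.30^6 = 0.000729
  k=1: C(6,1)·0.70^1·0.30^5 = 0.010206
  k=2: C(6,2)·0.70^2·0.30^4 = 0.059535
  k=3: C(6,3)·0.70^3·0.30^3 = 0.185220
  k=4: C(6,4)·0.70^4·0.30^2 = 0.324135
P(X ≤ 4) = 0.579825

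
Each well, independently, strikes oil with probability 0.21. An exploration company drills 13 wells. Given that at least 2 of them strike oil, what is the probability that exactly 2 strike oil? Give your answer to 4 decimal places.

0.3249

X ~ Binomial(13, 0.21). Want P(X=2 | X≥2) = P(X=2) / P(X≥2).
P(X=2) = C(13,2)·0.21^2·0.79^11 = 0.257295
P(X≥2) = 1 − 0.046682 − 0.161320 = 0.791998
Ratio = 0.257295 / 0.791998 = 0.324868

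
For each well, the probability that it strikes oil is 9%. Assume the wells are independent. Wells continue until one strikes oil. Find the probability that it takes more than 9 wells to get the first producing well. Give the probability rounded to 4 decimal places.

Y = number of wells to the first success; geometric, p = 0.09.
P(Y > 9) = P(first 9 all fail) = (1−p)^9 = 0.427930

0.4279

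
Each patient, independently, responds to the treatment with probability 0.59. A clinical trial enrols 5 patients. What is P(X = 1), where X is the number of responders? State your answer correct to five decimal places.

0.08336

X ~ Binomial(n=5, p=0.59).
P(X=1) = C(5,1) · p^1 · (1−p)^4
= 5 · 0.59 · 0.028258 = 0.0833599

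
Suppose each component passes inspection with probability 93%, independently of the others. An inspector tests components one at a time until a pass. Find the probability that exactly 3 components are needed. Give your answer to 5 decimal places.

Geometric (trials to first success), p = 0.93.
P(Y = 3) = (1−p)^2 · p = 0.0049 · 0.93 = 0.0045570

0.00456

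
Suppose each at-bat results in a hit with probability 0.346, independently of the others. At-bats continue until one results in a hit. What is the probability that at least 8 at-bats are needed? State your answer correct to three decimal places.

Y = number of at-bats to the first success; geometric, p = 0.346.
P(Y > 7) = P(first 7 all fail) = (1−p)^7 = 0.05117

0.051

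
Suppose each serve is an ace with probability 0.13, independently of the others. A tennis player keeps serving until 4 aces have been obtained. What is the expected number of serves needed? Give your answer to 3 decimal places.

Y = total serves until the fourth success; negative binomial with r=4, p=0.13.
E[Y] = r / p = 4 / 0.13 = 30.76923

30.769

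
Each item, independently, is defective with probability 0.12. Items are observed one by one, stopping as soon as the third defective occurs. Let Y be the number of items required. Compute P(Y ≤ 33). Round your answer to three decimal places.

Finishing within 33 items ⇔ at least 3 successes in the first 33. With X ~ Binomial(33, 0.12), P(Y ≤ 33) = 1 − P(X ≤ 2).
  k=0: C(33,0)·0.12^0·0.88^33 = 0.01472
  k=1: C(33,1)·0.12^1·0.88^32 = 0.06624
  k=2: C(33,2)·0.12^2·0.88^31 = 0.14453
1 − 0.22549 = 0.77451

0.775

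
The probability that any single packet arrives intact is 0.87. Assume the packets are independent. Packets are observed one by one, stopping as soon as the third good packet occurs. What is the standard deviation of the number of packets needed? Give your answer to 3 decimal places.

0.718

Y = total packets until the third success; negative binomial with r=3, p=0.87.
SD(Y) = √[r(1−p)/p²] = √(0.51526) = 0.71782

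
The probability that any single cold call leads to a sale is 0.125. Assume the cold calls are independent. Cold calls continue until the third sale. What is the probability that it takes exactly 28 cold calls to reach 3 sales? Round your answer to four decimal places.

Y = trial on which the third success occurs; negative binomial, r=3, p=0.125.
P(Y=28) = C(27,2) · p^3 · (1−p)^25
= 351 · 0.0019531 · 0.035498 = 0.024335

0.0243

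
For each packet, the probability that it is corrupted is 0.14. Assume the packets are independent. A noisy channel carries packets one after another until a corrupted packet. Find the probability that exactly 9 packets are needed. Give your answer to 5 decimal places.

0.04189

Geometric (trials to first success), p = 0.14.
P(Y = 9) = (1−p)^8 · p = 0.29922 · 0.14 = 0.0418905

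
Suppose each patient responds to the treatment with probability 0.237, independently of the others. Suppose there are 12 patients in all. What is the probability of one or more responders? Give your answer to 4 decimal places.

0.9611

P(at least one) = 1 − P(none) = 1 − (1 − 0.237)^12
= 1 − 0.038931 = 0.961069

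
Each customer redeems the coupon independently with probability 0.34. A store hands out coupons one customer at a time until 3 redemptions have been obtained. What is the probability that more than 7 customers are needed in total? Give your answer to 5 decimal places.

Needing more than 7 customers ⇔ fewer than 3 successes in the first 7. With X ~ Binomial(7, 0.34), P(Y > 7) = P(X ≤ 2).
  k=0: C(7,0)·0.34^0·0.66^7 = 0.0545516
  k=1: C(7,1)·0.34^1·0.66^6 = 0.1967164
  k=2: C(7,2)·0.34^2·0.66^5 = 0.3040163
P(X ≤ 2) = 0.5552843

0.55528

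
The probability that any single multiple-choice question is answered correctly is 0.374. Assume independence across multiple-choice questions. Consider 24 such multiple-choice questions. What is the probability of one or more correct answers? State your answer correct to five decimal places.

0.99999

P(at least one) = 1 − P(none) = 1 − (1 − 0.374)^24
= 1 − 0.0000131 = 0.9999869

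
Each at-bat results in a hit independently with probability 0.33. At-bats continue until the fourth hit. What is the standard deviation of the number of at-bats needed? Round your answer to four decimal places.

4.9608

Y = total at-bats until the fourth success; negative binomial with r=4, p=0.33.
SD(Y) = √[r(1−p)/p²] = √(24.609734) = 4.960820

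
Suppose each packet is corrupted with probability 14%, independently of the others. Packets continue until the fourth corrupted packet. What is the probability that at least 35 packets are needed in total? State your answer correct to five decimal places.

Needing more than 34 packets ⇔ fewer than 4 successes in the first 34. With X ~ Binomial(34, 0.14), P(Y > 34) = P(X ≤ 3).
  k=0: C(34,0)·0.14^0·0.86^34 = 0.0059285
  k=1: C(34,1)·0.14^1·0.86^33 = 0.0328137
  k=2: C(34,2)·0.14^2·0.86^32 = 0.0881393
  k=3: C(34,3)·0.14^3·0.86^31 = 0.1530480
P(X ≤ 3) = 0.2799295

0.27993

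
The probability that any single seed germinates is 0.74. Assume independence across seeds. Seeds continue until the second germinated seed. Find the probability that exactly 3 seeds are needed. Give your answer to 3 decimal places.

0.285

Y = trial on which the second success occurs; negative binomial, r=2, p=0.74.
P(Y=3) = C(2,1) · p^2 · (1−p)^1
= 2 · 0.5476 · 0.26 = 0.28475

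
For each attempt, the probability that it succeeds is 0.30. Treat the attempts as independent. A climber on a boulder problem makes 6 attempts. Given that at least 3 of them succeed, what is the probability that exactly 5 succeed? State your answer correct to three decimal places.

X ~ Binomial(6, 0.30). Want P(X=5 | X≥3) = P(X=5) / P(X≥3).
P(X=5) = C(6,5)·0.30^5·0.70^1 = 0.01021
P(X≥3) = 1 − 0.11765 − 0.30253 − 0.32414 = 0.25569
Ratio = 0.01021 / 0.25569 = 0.03992

0.040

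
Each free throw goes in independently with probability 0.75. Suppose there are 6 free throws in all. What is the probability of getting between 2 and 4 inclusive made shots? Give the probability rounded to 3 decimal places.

0.461

X ~ Binomial(6, 0.75); P(2 ≤ X ≤ 4) = Σ C(6,k) p^k (1−p)^(6−k) over k:
  k=2: C(6,2)·0.75^2·0.25^4 = 0.03296
  k=3: C(6,3)·0.75^3·0.25^3 = 0.13184
  k=4: C(6,4)·0.75^4·0.25^2 = 0.29663
Total = 0.46143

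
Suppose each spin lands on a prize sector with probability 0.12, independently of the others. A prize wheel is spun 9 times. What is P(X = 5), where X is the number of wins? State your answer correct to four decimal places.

0.0019

X ~ Binomial(n=9, p=0.12).
P(X=5) = C(9,5) · p^5 · (1−p)^4
= 126 · 2.4883e-05 · 0.5997 = 0.001880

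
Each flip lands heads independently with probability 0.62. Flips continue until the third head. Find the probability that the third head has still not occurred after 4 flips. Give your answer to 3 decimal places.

0.490

Needing more than 4 flips ⇔ fewer than 3 successes in the first 4. With X ~ Binomial(4, 0.62), P(Y > 4) = P(X ≤ 2).
  k=0: C(4,0)·0.62^0·0.38^4 = 0.02085
  k=1: C(4,1)·0.62^1·0.38^3 = 0.13608
  k=2: C(4,2)·0.62^2·0.38^2 = 0.33304
P(X ≤ 2) = 0.48998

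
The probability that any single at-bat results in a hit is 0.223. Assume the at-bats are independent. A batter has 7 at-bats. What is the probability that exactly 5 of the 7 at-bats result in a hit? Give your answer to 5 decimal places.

X ~ Binomial(n=7, p=0.223).
P(X=5) = C(7,5) · p^5 · (1−p)^2
= 21 · 0.00055147 · 0.60373 = 0.0069917

0.00699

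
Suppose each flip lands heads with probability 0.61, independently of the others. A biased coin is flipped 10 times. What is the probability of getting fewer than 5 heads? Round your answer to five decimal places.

X ~ Binomial(10, 0.61); P(X ≤ 4) = Σ C(10,k) p^k (1−p)^(10−k) over k:
  k=0: C(10,0)·0.61^0·0.39^10 = 0.0000814
  k=1: C(10,1)·0.61^1·0.39^9 = 0.0012732
  k=2: C(10,2)·0.61^2·0.39^8 = 0.0089617
  k=3: C(10,3)·0.61^3·0.39^7 = 0.0373786
  k=4: C(10,4)·0.61^4·0.39^6 = 0.1023119
Total = 0.1500068

0.15001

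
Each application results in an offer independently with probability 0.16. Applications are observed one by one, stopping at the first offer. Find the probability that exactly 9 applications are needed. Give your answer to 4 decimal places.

Geometric (trials to first success), p = 0.16.
P(Y = 9) = (1−p)^8 · p = 0.24788 · 0.16 = 0.039660

0.0397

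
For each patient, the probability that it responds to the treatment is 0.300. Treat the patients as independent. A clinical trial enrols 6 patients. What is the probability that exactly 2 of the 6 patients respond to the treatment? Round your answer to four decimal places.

0.3241

X ~ Binomial(n=6, p=0.30).
P(X=2) = C(6,2) · p^2 · (1−p)^4
= 15 · 0.09 · 0.2401 = 0.324135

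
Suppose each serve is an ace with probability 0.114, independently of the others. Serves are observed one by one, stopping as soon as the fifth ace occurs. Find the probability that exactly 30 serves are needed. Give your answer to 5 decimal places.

0.02218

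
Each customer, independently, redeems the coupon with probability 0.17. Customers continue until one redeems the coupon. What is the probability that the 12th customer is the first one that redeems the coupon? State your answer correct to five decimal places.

Geometric (trials to first success), p = 0.17.
P(Y = 12) = (1−p)^11 · p = 0.12878 · 0.17 = 0.0218931

0.02189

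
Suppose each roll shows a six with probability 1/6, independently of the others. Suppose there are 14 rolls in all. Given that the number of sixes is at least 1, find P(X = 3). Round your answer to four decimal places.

0.2460

X ~ Binomial(14, 0.166667). Want P(X=3 | X≥1) = P(X=3) / P(X≥1).
P(X=3) = C(14,3)·0.166667^3·0.833333^11 = 0.226806
P(X≥1) = 1 − 0.077887 = 0.922113
Ratio = 0.226806 / 0.922113 = 0.245963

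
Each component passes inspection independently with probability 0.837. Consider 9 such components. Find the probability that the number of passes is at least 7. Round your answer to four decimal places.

0.8303

X ~ Binomial(9, 0.837); P(X ≥ 7) = Σ C(9,k) p^k (1−p)^(9−k) over k:
  k=7: C(9,7)·0.837^7·0.163^2 = 0.275268
  k=8: C(9,8)·0.837^8·0.163^1 = 0.353373
  k=9: C(9,9)·0.837^9·0.163^0 = 0.201618
Total = 0.830259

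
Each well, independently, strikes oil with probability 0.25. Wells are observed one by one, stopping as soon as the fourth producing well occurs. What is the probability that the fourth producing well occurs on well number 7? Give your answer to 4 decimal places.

Y = trial on which the fourth success occurs; negative binomial, r=4, p=0.25.
P(Y=7) = C(6,3) · p^4 · (1−p)^3
= 20 · 0.0039062 · 0.42188 = 0.032959

0.0330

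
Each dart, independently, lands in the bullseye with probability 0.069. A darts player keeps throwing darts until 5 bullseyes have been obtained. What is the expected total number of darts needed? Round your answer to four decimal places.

72.4638

Y = total darts until the fifth success; negative binomial with r=5, p=0.069.
E[Y] = r / p = 5 / 0.069 = 72.463768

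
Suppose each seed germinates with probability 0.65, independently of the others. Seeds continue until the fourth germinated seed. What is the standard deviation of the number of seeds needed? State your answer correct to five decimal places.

1.82033

Y = total seeds until the fourth success; negative binomial with r=4, p=0.65.
SD(Y) = √[r(1−p)/p²] = √(3.3136095) = 1.8203322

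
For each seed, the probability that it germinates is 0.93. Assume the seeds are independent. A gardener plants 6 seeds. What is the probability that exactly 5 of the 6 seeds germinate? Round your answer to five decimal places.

0.29219

X ~ Binomial(n=6, p=0.93).
P(X=5) = C(6,5) · p^5 · (1−p)^1
= 6 · 0.69569 · 0.07 = 0.2921891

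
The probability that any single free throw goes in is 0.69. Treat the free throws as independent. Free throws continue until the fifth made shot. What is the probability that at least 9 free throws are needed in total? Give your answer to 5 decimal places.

0.21264

Needing more than 8 free throws ⇔ fewer than 5 successes in the first 8. With X ~ Binomial(8, 0.69), P(Y > 8) = P(X ≤ 4).
  k=0: C(8,0)·0.69^0·0.31^8 = 0.0000853
  k=1: C(8,1)·0.69^1·0.31^7 = 0.0015187
  k=2: C(8,2)·0.69^2·0.31^6 = 0.0118311
  k=3: C(8,3)·0.69^3·0.31^5 = 0.0526676
  k=4: C(8,4)·0.69^4·0.31^4 = 0.1465349
P(X ≤ 4) = 0.2126377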